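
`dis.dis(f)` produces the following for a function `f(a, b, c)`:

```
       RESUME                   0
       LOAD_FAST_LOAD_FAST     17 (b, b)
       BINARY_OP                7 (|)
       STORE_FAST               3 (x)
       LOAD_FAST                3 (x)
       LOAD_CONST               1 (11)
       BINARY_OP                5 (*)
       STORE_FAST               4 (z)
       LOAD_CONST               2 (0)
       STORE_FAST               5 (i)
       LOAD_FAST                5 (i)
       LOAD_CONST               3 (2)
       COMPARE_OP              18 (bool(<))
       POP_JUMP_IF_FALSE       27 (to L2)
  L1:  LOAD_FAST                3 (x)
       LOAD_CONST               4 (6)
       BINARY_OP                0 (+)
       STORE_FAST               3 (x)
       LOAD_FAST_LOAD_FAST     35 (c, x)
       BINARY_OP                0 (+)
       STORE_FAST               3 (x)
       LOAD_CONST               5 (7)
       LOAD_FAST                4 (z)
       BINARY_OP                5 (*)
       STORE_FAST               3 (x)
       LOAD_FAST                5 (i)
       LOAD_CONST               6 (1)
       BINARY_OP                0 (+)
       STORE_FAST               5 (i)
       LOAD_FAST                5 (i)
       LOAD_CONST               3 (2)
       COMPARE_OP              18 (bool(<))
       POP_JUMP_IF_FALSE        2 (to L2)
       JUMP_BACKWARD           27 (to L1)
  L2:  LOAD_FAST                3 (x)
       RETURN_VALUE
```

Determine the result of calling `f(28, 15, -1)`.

LOAD_FAST_LOAD_FAST b,b → push 15,15. Stack: [15, 15]
BINARY_OP | → 15 | 15 = 15. Stack: [15]
STORE_FAST x → x=15. Stack: []
LOAD_FAST x → push 15. Stack: [15]
LOAD_CONST → push 11. Stack: [15, 11]
BINARY_OP * → 15 * 11 = 165. Stack: [165]
STORE_FAST z → z=165. Stack: []
LOAD_CONST → push 0. Stack: [0]
STORE_FAST i → i=0. Stack: []
LOAD_FAST i → push 0. Stack: [0]
LOAD_CONST → push 2. Stack: [0, 2]
COMPARE_OP bool(<) → 0 vs 2 = True. Stack: [True]
POP_JUMP_IF_FALSE → pop True; no jump. Stack: []
LOAD_FAST x → push 15. Stack: [15]
LOAD_CONST → push 6. Stack: [15, 6]
BINARY_OP + → 15 + 6 = 21. Stack: [21]
STORE_FAST x → x=21. Stack: []
LOAD_FAST_LOAD_FAST c,x → push -1,21. Stack: [-1, 21]
BINARY_OP + → -1 + 21 = 20. Stack: [20]
STORE_FAST x → x=20. Stack: []
LOAD_CONST → push 7. Stack: [7]
LOAD_FAST z → push 165. Stack: [7, 165]
BINARY_OP * → 7 * 165 = 1155. Stack: [1155]
STORE_FAST x → x=1155. Stack: []
LOAD_FAST i → push 0. Stack: [0]
LOAD_CONST → push 1. Stack: [0, 1]
BINARY_OP + → 0 + 1 = 1. Stack: [1]
STORE_FAST i → i=1. Stack: []
LOAD_FAST i → push 1. Stack: [1]
LOAD_CONST → push 2. Stack: [1, 2]
COMPARE_OP bool(<) → 1 vs 2 = True. Stack: [True]
POP_JUMP_IF_FALSE → pop True; no jump. Stack: []
LOAD_FAST x → push 1155. Stack: [1155]
LOAD_CONST → push 6. Stack: [1155, 6]
BINARY_OP + → 1155 + 6 = 1161. Stack: [1161]
STORE_FAST x → x=1161. Stack: []
LOAD_FAST_LOAD_FAST c,x → push -1,1161. Stack: [-1, 1161]
BINARY_OP + → -1 + 1161 = 1160. Stack: [1160]
STORE_FAST x → x=1160. Stack: []
LOAD_CONST → push 7. Stack: [7]
LOAD_FAST z → push 165. Stack: [7, 165]
BINARY_OP * → 7 * 165 = 1155. Stack: [1155]
STORE_FAST x → x=1155. Stack: []
LOAD_FAST i → push 1. Stack: [1]
LOAD_CONST → push 1. Stack: [1, 1]
BINARY_OP + → 1 + 1 = 2. Stack: [2]
STORE_FAST i → i=2. Stack: []
LOAD_FAST i → push 2. Stack: [2]
LOAD_CONST → push 2. Stack: [2, 2]
COMPARE_OP bool(<) → 2 vs 2 = False. Stack: [False]
POP_JUMP_IF_FALSE → pop False; jump. Stack: []
LOAD_FAST x → push 1155. Stack: [1155]
RETURN_VALUE → return 1155.

1155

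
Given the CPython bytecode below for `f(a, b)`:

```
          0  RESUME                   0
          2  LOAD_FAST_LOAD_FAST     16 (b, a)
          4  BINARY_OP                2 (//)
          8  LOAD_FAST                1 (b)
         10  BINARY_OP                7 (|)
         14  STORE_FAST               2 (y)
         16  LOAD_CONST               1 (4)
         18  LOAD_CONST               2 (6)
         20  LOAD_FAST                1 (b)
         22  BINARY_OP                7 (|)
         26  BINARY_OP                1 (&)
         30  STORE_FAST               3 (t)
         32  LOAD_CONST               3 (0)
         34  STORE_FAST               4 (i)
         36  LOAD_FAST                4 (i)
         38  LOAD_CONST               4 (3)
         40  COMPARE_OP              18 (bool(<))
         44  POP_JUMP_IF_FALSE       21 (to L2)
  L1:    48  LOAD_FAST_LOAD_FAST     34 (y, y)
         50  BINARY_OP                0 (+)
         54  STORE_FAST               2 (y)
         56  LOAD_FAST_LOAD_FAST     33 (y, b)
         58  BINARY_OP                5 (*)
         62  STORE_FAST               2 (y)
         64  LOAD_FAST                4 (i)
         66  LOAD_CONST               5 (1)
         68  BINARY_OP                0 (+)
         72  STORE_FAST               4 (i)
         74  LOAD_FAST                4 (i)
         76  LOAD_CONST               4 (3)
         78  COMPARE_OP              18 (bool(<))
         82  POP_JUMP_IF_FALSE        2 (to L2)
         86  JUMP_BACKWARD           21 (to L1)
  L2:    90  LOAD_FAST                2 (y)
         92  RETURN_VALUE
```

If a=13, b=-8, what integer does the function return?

LOAD_FAST_LOAD_FAST b,a → push -8,13. Stack: [-8, 13]
BINARY_OP // → -8 // 13 = -1. Stack: [-1]
LOAD_FAST b → push -8. Stack: [-1, -8]
BINARY_OP | → -1 | -8 = -1. Stack: [-1]
STORE_FAST y → y=-1. Stack: []
LOAD_CONST → push 4. Stack: [4]
LOAD_CONST → push 6. Stack: [4, 6]
LOAD_FAST b → push -8. Stack: [4, 6, -8]
BINARY_OP | → 6 | -8 = -2. Stack: [4, -2]
BINARY_OP & → 4 & -2 = 4. Stack: [4]
STORE_FAST t → t=4. Stack: []
LOAD_CONST → push 0. Stack: [0]
STORE_FAST i → i=0. Stack: []
LOAD_FAST i → push 0. Stack: [0]
LOAD_CONST → push 3. Stack: [0, 3]
COMPARE_OP bool(<) → 0 vs 3 = True. Stack: [True]
POP_JUMP_IF_FALSE → pop True; no jump. Stack: []
LOAD_FAST_LOAD_FAST y,y → push -1,-1. Stack: [-1, -1]
BINARY_OP + → -1 + -1 = -2. Stack: [-2]
STORE_FAST y → y=-2. Stack: []
LOAD_FAST_LOAD_FAST y,b → push -2,-8. Stack: [-2, -8]
BINARY_OP * → -2 * -8 = 16. Stack: [16]
STORE_FAST y → y=16. Stack: []
LOAD_FAST i → push 0. Stack: [0]
LOAD_CONST → push 1. Stack: [0, 1]
BINARY_OP + → 0 + 1 = 1. Stack: [1]
STORE_FAST i → i=1. Stack: []
LOAD_FAST i → push 1. Stack: [1]
LOAD_CONST → push 3. Stack: [1, 3]
COMPARE_OP bool(<) → 1 vs 3 = True. Stack: [True]
POP_JUMP_IF_FALSE → pop True; no jump. Stack: []
LOAD_FAST_LOAD_FAST y,y → push 16,16. Stack: [16, 16]
BINARY_OP + → 16 + 16 = 32. Stack: [32]
STORE_FAST y → y=32. Stack: []
LOAD_FAST_LOAD_FAST y,b → push 32,-8. Stack: [32, -8]
BINARY_OP * → 32 * -8 = -256. Stack: [-256]
STORE_FAST y → y=-256. Stack: []
LOAD_FAST i → push 1. Stack: [1]
LOAD_CONST → push 1. Stack: [1, 1]
BINARY_OP + → 1 + 1 = 2. Stack: [2]
STORE_FAST i → i=2. Stack: []
LOAD_FAST i → push 2. Stack: [2]
LOAD_CONST → push 3. Stack: [2, 3]
COMPARE_OP bool(<) → 2 vs 3 = True. Stack: [True]
POP_JUMP_IF_FALSE → pop True; no jump. Stack: []
LOAD_FAST_LOAD_FAST y,y → push -256,-256. Stack: [-256, -256]
BINARY_OP + → -256 + -256 = -512. Stack: [-512]
STORE_FAST y → y=-512. Stack: []
LOAD_FAST_LOAD_FAST y,b → push -512,-8. Stack: [-512, -8]
BINARY_OP * → -512 * -8 = 4096. Stack: [4096]
STORE_FAST y → y=4096. Stack: []
LOAD_FAST i → push 2. Stack: [2]
LOAD_CONST → push 1. Stack: [2, 1]
BINARY_OP + → 2 + 1 = 3. Stack: [3]
STORE_FAST i → i=3. Stack: []
LOAD_FAST i → push 3. Stack: [3]
LOAD_CONST → push 3. Stack: [3, 3]
COMPARE_OP bool(<) → 3 vs 3 = False. Stack: [False]
POP_JUMP_IF_FALSE → pop False; jump. Stack: []
LOAD_FAST y → push 4096. Stack: [4096]
RETURN_VALUE → return 4096.

4096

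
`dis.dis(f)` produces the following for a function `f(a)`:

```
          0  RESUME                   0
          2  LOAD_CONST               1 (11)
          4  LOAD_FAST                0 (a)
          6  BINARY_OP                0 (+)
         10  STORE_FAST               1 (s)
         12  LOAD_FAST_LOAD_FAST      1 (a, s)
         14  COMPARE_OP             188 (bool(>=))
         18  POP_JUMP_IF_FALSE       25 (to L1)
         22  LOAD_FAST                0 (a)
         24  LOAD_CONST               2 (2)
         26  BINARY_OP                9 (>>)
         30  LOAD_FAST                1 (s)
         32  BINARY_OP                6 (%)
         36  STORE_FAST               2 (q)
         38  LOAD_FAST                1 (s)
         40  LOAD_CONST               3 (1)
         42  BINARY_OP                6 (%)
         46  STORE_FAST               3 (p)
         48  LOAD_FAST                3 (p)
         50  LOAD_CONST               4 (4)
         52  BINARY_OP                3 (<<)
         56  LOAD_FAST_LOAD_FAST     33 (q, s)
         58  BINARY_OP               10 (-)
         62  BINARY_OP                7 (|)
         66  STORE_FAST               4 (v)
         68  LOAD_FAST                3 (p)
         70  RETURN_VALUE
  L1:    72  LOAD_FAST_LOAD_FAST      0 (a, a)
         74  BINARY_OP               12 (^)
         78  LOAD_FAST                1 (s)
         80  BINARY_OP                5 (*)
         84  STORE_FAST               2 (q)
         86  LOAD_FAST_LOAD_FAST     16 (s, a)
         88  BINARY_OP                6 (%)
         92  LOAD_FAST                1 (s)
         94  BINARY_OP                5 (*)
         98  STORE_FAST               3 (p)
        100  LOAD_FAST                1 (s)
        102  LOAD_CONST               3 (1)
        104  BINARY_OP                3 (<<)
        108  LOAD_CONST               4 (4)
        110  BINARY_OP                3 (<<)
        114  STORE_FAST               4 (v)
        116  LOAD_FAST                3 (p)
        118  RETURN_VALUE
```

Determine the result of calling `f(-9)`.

-14

LOAD_CONST → push 11. Stack: [11]
LOAD_FAST a → push -9. Stack: [11, -9]
BINARY_OP + → 11 + -9 = 2. Stack: [2]
STORE_FAST s → s=2. Stack: []
LOAD_FAST_LOAD_FAST a,s → push -9,2. Stack: [-9, 2]
COMPARE_OP bool(>=) → -9 vs 2 = False. Stack: [False]
POP_JUMP_IF_FALSE → pop False; jump. Stack: []
LOAD_FAST_LOAD_FAST a,a → push -9,-9. Stack: [-9, -9]
BINARY_OP ^ → -9 ^ -9 = 0. Stack: [0]
LOAD_FAST s → push 2. Stack: [0, 2]
BINARY_OP * → 0 * 2 = 0. Stack: [0]
STORE_FAST q → q=0. Stack: []
LOAD_FAST_LOAD_FAST s,a → push 2,-9. Stack: [2, -9]
BINARY_OP % → 2 % -9 = -7. Stack: [-7]
LOAD_FAST s → push 2. Stack: [-7, 2]
BINARY_OP * → -7 * 2 = -14. Stack: [-14]
STORE_FAST p → p=-14. Stack: []
LOAD_FAST s → push 2. Stack: [2]
LOAD_CONST → push 1. Stack: [2, 1]
BINARY_OP << → 2 << 1 = 4. Stack: [4]
LOAD_CONST → push 4. Stack: [4, 4]
BINARY_OP << → 4 << 4 = 64. Stack: [64]
STORE_FAST v → v=64. Stack: []
LOAD_FAST p → push -14. Stack: [-14]
RETURN_VALUE → return -14.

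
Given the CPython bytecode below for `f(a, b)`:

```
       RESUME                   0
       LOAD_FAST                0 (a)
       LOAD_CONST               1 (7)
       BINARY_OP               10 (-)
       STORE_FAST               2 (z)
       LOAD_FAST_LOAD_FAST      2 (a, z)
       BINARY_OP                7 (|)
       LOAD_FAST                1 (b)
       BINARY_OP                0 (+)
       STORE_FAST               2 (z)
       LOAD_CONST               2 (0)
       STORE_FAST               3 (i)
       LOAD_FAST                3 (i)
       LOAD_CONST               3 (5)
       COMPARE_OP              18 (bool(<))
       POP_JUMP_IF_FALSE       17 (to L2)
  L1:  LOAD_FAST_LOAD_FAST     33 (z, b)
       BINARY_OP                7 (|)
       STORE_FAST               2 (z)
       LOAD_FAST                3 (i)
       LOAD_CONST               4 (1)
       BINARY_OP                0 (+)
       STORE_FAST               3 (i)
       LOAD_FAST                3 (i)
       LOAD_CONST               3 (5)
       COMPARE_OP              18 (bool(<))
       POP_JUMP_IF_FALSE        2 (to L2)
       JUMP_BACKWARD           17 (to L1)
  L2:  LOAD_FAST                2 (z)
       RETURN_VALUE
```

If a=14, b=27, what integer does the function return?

LOAD_FAST a → push 14
LOAD_CONST → push 7
BINARY_OP - → 14 - 7 = 7
STORE_FAST z → z=7
LOAD_FAST_LOAD_FAST a,z → push 14,7
BINARY_OP | → 14 | 7 = 15
LOAD_FAST b → push 27
BINARY_OP + → 15 + 27 = 42
STORE_FAST z → z=42
LOAD_CONST → push 0
STORE_FAST i → i=0
LOAD_FAST i → push 0
LOAD_CONST → push 5
COMPARE_OP bool(<) → 0 vs 5 = True
POP_JUMP_IF_FALSE → pop True; no jump
LOAD_FAST_LOAD_FAST z,b → push 42,27
BINARY_OP | → 42 | 27 = 59
STORE_FAST z → z=59
LOAD_FAST i → push 0
LOAD_CONST → push 1
BINARY_OP + → 0 + 1 = 1
STORE_FAST i → i=1
LOAD_FAST i → push 1
LOAD_CONST → push 5
COMPARE_OP bool(<) → 1 vs 5 = True
POP_JUMP_IF_FALSE → pop True; no jump
LOAD_FAST_LOAD_FAST z,b → push 59,27
BINARY_OP | → 59 | 27 = 59
STORE_FAST z → z=59
LOAD_FAST i → push 1
LOAD_CONST → push 1
BINARY_OP + → 1 + 1 = 2
STORE_FAST i → i=2
LOAD_FAST i → push 2
LOAD_CONST → push 5
COMPARE_OP bool(<) → 2 vs 5 = True
POP_JUMP_IF_FALSE → pop True; no jump
LOAD_FAST_LOAD_FAST z,b → push 59,27
BINARY_OP | → 59 | 27 = 59
STORE_FAST z → z=59
LOAD_FAST i → push 2
LOAD_CONST → push 1
BINARY_OP + → 2 + 1 = 3
STORE_FAST i → i=3
LOAD_FAST i → push 3
LOAD_CONST → push 5
COMPARE_OP bool(<) → 3 vs 5 = True
POP_JUMP_IF_FALSE → pop True; no jump
LOAD_FAST_LOAD_FAST z,b → push 59,27
BINARY_OP | → 59 | 27 = 59
STORE_FAST z → z=59
LOAD_FAST i → push 3
LOAD_CONST → push 1
BINARY_OP + → 3 + 1 = 4
STORE_FAST i → i=4
LOAD_FAST i → push 4
LOAD_CONST → push 5
COMPARE_OP bool(<) → 4 vs 5 = True
POP_JUMP_IF_FALSE → pop True; no jump
LOAD_FAST_LOAD_FAST z,b → push 59,27
BINARY_OP | → 59 | 27 = 59
STORE_FAST z → z=59
LOAD_FAST i → push 4
LOAD_CONST → push 1
BINARY_OP + → 4 + 1 = 5
STORE_FAST i → i=5
LOAD_FAST i → push 5
LOAD_CONST → push 5
COMPARE_OP bool(<) → 5 vs 5 = False
POP_JUMP_IF_FALSE → pop False; jump
LOAD_FAST z → push 59
RETURN_VALUE → return 59.

59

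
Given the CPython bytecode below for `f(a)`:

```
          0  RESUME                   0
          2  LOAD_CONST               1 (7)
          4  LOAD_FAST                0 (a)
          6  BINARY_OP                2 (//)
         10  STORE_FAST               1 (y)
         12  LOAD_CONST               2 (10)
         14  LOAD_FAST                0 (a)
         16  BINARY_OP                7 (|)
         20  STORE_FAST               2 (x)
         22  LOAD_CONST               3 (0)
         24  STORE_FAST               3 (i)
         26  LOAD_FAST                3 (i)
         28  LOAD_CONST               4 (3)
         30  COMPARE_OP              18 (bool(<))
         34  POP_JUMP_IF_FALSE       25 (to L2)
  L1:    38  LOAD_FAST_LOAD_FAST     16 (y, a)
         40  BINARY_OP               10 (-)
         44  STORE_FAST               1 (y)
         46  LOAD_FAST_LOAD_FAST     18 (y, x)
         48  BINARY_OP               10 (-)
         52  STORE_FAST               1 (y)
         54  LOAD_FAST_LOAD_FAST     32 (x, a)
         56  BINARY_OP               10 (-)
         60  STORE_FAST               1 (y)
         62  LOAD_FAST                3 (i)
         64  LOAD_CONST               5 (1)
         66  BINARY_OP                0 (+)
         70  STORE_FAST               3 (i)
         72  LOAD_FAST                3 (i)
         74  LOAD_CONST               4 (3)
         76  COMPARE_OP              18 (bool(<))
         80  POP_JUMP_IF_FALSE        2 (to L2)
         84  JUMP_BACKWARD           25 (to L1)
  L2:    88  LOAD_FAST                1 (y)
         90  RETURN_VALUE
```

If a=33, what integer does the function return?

10

LOAD_CONST → push 7
LOAD_FAST a → push 33
BINARY_OP // → 7 // 33 = 0
STORE_FAST y → y=0
LOAD_CONST → push 10
LOAD_FAST a → push 33
BINARY_OP | → 10 | 33 = 43
STORE_FAST x → x=43
LOAD_CONST → push 0
STORE_FAST i → i=0
LOAD_FAST i → push 0
LOAD_CONST → push 3
COMPARE_OP bool(<) → 0 vs 3 = True
POP_JUMP_IF_FALSE → pop True; no jump
LOAD_FAST_LOAD_FAST y,a → push 0,33
BINARY_OP - → 0 - 33 = -33
STORE_FAST y → y=-33
LOAD_FAST_LOAD_FAST y,x → push -33,43
BINARY_OP - → -33 - 43 = -76
STORE_FAST y → y=-76
LOAD_FAST_LOAD_FAST x,a → push 43,33
BINARY_OP - → 43 - 33 = 10
STORE_FAST y → y=10
LOAD_FAST i → push 0
LOAD_CONST → push 1
BINARY_OP + → 0 + 1 = 1
STORE_FAST i → i=1
LOAD_FAST i → push 1
LOAD_CONST → push 3
COMPARE_OP bool(<) → 1 vs 3 = True
POP_JUMP_IF_FALSE → pop True; no jump
LOAD_FAST_LOAD_FAST y,a → push 10,33
BINARY_OP - → 10 - 33 = -23
STORE_FAST y → y=-23
LOAD_FAST_LOAD_FAST y,x → push -23,43
BINARY_OP - → -23 - 43 = -66
STORE_FAST y → y=-66
LOAD_FAST_LOAD_FAST x,a → push 43,33
BINARY_OP - → 43 - 33 = 10
STORE_FAST y → y=10
LOAD_FAST i → push 1
LOAD_CONST → push 1
BINARY_OP + → 1 + 1 = 2
STORE_FAST i → i=2
LOAD_FAST i → push 2
LOAD_CONST → push 3
COMPARE_OP bool(<) → 2 vs 3 = True
POP_JUMP_IF_FALSE → pop True; no jump
LOAD_FAST_LOAD_FAST y,a → push 10,33
BINARY_OP - → 10 - 33 = -23
STORE_FAST y → y=-23
LOAD_FAST_LOAD_FAST y,x → push -23,43
BINARY_OP - → -23 - 43 = -66
STORE_FAST y → y=-66
LOAD_FAST_LOAD_FAST x,a → push 43,33
BINARY_OP - → 43 - 33 = 10
STORE_FAST y → y=10
LOAD_FAST i → push 2
LOAD_CONST → push 1
BINARY_OP + → 2 + 1 = 3
STORE_FAST i → i=3
LOAD_FAST i → push 3
LOAD_CONST → push 3
COMPARE_OP bool(<) → 3 vs 3 = False
POP_JUMP_IF_FALSE → pop False; jump
LOAD_FAST y → push 10
RETURN_VALUE → return 10.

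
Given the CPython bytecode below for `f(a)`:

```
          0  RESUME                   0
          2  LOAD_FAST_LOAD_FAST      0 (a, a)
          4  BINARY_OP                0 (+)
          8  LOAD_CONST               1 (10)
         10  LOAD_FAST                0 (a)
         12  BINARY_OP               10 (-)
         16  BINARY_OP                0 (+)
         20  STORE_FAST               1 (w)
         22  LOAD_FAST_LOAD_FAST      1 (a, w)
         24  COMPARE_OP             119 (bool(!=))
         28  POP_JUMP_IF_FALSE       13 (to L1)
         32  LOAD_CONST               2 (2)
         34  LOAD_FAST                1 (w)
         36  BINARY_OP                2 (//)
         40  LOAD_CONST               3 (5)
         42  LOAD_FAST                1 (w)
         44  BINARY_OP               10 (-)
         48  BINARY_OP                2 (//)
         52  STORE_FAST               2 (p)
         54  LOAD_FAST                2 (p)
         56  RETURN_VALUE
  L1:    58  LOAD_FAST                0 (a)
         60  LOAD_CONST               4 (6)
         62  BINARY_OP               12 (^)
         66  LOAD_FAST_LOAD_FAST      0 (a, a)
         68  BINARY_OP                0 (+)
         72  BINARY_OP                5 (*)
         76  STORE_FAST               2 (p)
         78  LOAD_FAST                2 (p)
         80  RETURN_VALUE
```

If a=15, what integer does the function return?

LOAD_FAST_LOAD_FAST a,a → push 15,15. Stack: [15, 15]
BINARY_OP + → 15 + 15 = 30. Stack: [30]
LOAD_CONST → push 10. Stack: [30, 10]
LOAD_FAST a → push 15. Stack: [30, 10, 15]
BINARY_OP - → 10 - 15 = -5. Stack: [30, -5]
BINARY_OP + → 30 + -5 = 25. Stack: [25]
STORE_FAST w → w=25. Stack: []
LOAD_FAST_LOAD_FAST a,w → push 15,25. Stack: [15, 25]
COMPARE_OP bool(!=) → 15 vs 25 = True. Stack: [True]
POP_JUMP_IF_FALSE → pop True; no jump. Stack: []
LOAD_CONST → push 2. Stack: [2]
LOAD_FAST w → push 25. Stack: [2, 25]
BINARY_OP // → 2 // 25 = 0. Stack: [0]
LOAD_CONST → push 5. Stack: [0, 5]
LOAD_FAST w → push 25. Stack: [0, 5, 25]
BINARY_OP - → 5 - 25 = -20. Stack: [0, -20]
BINARY_OP // → 0 // -20 = 0. Stack: [0]
STORE_FAST p → p=0. Stack: []
LOAD_FAST p → push 0. Stack: [0]
RETURN_VALUE → return 0.

0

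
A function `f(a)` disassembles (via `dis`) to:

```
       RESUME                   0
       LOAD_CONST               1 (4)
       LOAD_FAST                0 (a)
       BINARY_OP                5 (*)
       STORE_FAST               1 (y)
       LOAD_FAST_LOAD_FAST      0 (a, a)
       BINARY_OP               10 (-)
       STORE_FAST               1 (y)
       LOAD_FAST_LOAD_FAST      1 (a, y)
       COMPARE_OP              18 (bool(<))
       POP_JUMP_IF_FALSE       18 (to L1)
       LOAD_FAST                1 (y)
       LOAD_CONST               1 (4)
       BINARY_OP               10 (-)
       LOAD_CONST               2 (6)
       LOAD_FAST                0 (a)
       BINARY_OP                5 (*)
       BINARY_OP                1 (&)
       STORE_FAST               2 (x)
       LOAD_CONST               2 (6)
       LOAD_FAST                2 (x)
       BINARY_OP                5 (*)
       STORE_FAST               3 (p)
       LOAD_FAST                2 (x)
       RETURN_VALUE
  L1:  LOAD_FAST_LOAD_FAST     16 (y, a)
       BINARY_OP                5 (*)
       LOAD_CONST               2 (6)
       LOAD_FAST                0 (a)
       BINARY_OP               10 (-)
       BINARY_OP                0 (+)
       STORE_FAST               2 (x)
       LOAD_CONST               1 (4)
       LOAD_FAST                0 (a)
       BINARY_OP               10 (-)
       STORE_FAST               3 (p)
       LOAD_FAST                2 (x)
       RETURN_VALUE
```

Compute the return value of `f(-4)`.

LOAD_CONST → push 4. Stack: [4]
LOAD_FAST a → push -4. Stack: [4, -4]
BINARY_OP * → 4 * -4 = -16. Stack: [-16]
STORE_FAST y → y=-16. Stack: []
LOAD_FAST_LOAD_FAST a,a → push -4,-4. Stack: [-4, -4]
BINARY_OP - → -4 - -4 = 0. Stack: [0]
STORE_FAST y → y=0. Stack: []
LOAD_FAST_LOAD_FAST a,y → push -4,0. Stack: [-4, 0]
COMPARE_OP bool(<) → -4 vs 0 = True. Stack: [True]
POP_JUMP_IF_FALSE → pop True; no jump. Stack: []
LOAD_FAST y → push 0. Stack: [0]
LOAD_CONST → push 4. Stack: [0, 4]
BINARY_OP - → 0 - 4 = -4. Stack: [-4]
LOAD_CONST → push 6. Stack: [-4, 6]
LOAD_FAST a → push -4. Stack: [-4, 6, -4]
BINARY_OP * → 6 * -4 = -24. Stack: [-4, -24]
BINARY_OP & → -4 & -24 = -24. Stack: [-24]
STORE_FAST x → x=-24. Stack: []
LOAD_CONST → push 6. Stack: [6]
LOAD_FAST x → push -24. Stack: [6, -24]
BINARY_OP * → 6 * -24 = -144. Stack: [-144]
STORE_FAST p → p=-144. Stack: []
LOAD_FAST x → push -24. Stack: [-24]
RETURN_VALUE → return -24.

-24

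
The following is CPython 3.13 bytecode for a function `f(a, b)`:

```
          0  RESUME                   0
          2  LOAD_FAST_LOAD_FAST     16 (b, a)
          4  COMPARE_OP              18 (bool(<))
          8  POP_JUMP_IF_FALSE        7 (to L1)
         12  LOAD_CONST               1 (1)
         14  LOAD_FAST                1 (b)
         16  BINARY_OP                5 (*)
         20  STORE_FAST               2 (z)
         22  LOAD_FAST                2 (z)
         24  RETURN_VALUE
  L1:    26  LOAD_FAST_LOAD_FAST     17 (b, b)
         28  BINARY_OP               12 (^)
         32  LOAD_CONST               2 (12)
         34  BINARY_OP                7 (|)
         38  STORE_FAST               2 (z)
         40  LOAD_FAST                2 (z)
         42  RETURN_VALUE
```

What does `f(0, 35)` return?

12

LOAD_FAST_LOAD_FAST b,a → push 35,0. Stack: [35, 0]
COMPARE_OP bool(<) → 35 vs 0 = False. Stack: [False]
POP_JUMP_IF_FALSE → pop False; jump. Stack: []
LOAD_FAST_LOAD_FAST b,b → push 35,35. Stack: [35, 35]
BINARY_OP ^ → 35 ^ 35 = 0. Stack: [0]
LOAD_CONST → push 12. Stack: [0, 12]
BINARY_OP | → 0 | 12 = 12. Stack: [12]
STORE_FAST z → z=12. Stack: []
LOAD_FAST z → push 12. Stack: [12]
RETURN_VALUE → return 12.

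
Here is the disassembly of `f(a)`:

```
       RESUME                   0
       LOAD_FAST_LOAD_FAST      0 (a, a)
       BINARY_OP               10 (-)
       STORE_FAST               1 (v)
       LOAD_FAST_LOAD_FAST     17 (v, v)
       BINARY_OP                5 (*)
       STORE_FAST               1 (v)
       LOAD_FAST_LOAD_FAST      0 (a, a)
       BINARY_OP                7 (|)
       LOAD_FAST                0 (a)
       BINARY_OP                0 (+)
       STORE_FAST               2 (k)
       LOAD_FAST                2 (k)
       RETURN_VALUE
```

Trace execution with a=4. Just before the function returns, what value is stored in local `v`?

0

LOAD_FAST_LOAD_FAST a,a → push 4,4. Stack: [4, 4]
BINARY_OP - → 4 - 4 = 0. Stack: [0]
STORE_FAST v → v=0. Stack: []
LOAD_FAST_LOAD_FAST v,v → push 0,0. Stack: [0, 0]
BINARY_OP * → 0 * 0 = 0. Stack: [0]
STORE_FAST v → v=0. Stack: []
LOAD_FAST_LOAD_FAST a,a → push 4,4. Stack: [4, 4]
BINARY_OP | → 4 | 4 = 4. Stack: [4]
LOAD_FAST a → push 4. Stack: [4, 4]
BINARY_OP + → 4 + 4 = 8. Stack: [8]
STORE_FAST k → k=8. Stack: []
LOAD_FAST k → push 8. Stack: [8]
RETURN_VALUE → return 8.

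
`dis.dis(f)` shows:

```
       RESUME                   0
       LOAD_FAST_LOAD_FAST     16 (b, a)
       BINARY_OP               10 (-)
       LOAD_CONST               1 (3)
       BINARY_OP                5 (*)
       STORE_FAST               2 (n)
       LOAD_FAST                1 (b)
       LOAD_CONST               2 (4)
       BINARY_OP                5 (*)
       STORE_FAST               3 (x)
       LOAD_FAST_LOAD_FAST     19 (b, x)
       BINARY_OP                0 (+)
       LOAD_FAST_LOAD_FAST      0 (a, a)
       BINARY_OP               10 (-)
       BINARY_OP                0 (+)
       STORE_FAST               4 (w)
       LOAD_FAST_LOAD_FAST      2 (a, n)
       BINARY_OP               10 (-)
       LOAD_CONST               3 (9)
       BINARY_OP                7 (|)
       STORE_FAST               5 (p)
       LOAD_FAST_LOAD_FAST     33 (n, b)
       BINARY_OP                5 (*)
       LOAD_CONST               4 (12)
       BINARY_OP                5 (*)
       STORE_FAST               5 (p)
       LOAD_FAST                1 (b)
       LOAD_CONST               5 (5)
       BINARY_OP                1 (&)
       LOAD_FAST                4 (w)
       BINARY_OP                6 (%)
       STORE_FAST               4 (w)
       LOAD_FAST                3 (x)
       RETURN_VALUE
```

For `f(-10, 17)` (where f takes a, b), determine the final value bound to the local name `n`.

LOAD_FAST_LOAD_FAST b,a → push 17,-10. Stack: [17, -10]
BINARY_OP - → 17 - -10 = 27. Stack: [27]
LOAD_CONST → push 3. Stack: [27, 3]
BINARY_OP * → 27 * 3 = 81. Stack: [81]
STORE_FAST n → n=81. Stack: []
LOAD_FAST b → push 17. Stack: [17]
LOAD_CONST → push 4. Stack: [17, 4]
BINARY_OP * → 17 * 4 = 68. Stack: [68]
STORE_FAST x → x=68. Stack: []
LOAD_FAST_LOAD_FAST b,x → push 17,68. Stack: [17, 68]
BINARY_OP + → 17 + 68 = 85. Stack: [85]
LOAD_FAST_LOAD_FAST a,a → push -10,-10. Stack: [85, -10, -10]
BINARY_OP - → -10 - -10 = 0. Stack: [85, 0]
BINARY_OP + → 85 + 0 = 85. Stack: [85]
STORE_FAST w → w=85. Stack: []
LOAD_FAST_LOAD_FAST a,n → push -10,81. Stack: [-10, 81]
BINARY_OP - → -10 - 81 = -91. Stack: [-91]
LOAD_CONST → push 9. Stack: [-91, 9]
BINARY_OP | → -91 | 9 = -83. Stack: [-83]
STORE_FAST p → p=-83. Stack: []
LOAD_FAST_LOAD_FAST n,b → push 81,17. Stack: [81, 17]
BINARY_OP * → 81 * 17 = 1377. Stack: [1377]
LOAD_CONST → push 12. Stack: [1377, 12]
BINARY_OP * → 1377 * 12 = 16524. Stack: [16524]
STORE_FAST p → p=16524. Stack: []
LOAD_FAST b → push 17. Stack: [17]
LOAD_CONST → push 5. Stack: [17, 5]
BINARY_OP & → 17 & 5 = 1. Stack: [1]
LOAD_FAST w → push 85. Stack: [1, 85]
BINARY_OP % → 1 % 85 = 1. Stack: [1]
STORE_FAST w → w=1. Stack: []
LOAD_FAST x → push 68. Stack: [68]
RETURN_VALUE → return 68.

81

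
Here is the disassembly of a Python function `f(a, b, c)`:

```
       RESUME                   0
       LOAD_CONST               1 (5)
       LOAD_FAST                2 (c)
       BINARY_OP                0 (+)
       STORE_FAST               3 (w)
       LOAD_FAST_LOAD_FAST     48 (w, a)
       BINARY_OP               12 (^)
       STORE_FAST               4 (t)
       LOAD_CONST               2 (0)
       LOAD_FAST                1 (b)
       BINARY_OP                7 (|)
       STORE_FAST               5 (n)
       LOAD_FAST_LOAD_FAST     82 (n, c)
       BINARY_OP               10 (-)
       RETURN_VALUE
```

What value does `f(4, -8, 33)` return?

-41

LOAD_CONST → push 5. Stack: [5]
LOAD_FAST c → push 33. Stack: [5, 33]
BINARY_OP + → 5 + 33 = 38. Stack: [38]
STORE_FAST w → w=38. Stack: []
LOAD_FAST_LOAD_FAST w,a → push 38,4. Stack: [38, 4]
BINARY_OP ^ → 38 ^ 4 = 34. Stack: [34]
STORE_FAST t → t=34. Stack: []
LOAD_CONST → push 0. Stack: [0]
LOAD_FAST b → push -8. Stack: [0, -8]
BINARY_OP | → 0 | -8 = -8. Stack: [-8]
STORE_FAST n → n=-8. Stack: []
LOAD_FAST_LOAD_FAST n,c → push -8,33. Stack: [-8, 33]
BINARY_OP - → -8 - 33 = -41. Stack: [-41]
RETURN_VALUE → return -41.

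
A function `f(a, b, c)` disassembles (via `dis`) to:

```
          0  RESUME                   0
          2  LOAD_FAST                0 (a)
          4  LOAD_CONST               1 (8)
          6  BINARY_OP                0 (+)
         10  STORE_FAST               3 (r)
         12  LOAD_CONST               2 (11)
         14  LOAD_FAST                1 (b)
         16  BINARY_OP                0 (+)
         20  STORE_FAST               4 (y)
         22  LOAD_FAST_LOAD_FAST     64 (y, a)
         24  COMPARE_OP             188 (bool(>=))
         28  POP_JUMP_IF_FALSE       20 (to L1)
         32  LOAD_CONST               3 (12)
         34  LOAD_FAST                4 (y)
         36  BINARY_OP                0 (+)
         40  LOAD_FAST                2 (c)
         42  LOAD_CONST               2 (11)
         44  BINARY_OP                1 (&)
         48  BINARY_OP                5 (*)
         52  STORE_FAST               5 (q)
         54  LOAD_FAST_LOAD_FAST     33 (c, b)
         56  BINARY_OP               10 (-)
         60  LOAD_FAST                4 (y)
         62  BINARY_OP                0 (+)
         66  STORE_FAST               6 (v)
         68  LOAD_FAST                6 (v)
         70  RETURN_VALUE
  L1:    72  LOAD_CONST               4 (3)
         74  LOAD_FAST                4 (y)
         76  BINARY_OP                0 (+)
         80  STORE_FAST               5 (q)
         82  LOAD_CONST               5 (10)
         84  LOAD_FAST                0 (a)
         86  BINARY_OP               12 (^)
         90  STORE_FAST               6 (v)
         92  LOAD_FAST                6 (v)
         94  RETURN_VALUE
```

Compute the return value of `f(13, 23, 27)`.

38

LOAD_FAST a → push 13. Stack: [13]
LOAD_CONST → push 8. Stack: [13, 8]
BINARY_OP + → 13 + 8 = 21. Stack: [21]
STORE_FAST r → r=21. Stack: []
LOAD_CONST → push 11. Stack: [11]
LOAD_FAST b → push 23. Stack: [11, 23]
BINARY_OP + → 11 + 23 = 34. Stack: [34]
STORE_FAST y → y=34. Stack: []
LOAD_FAST_LOAD_FAST y,a → push 34,13. Stack: [34, 13]
COMPARE_OP bool(>=) → 34 vs 13 = True. Stack: [True]
POP_JUMP_IF_FALSE → pop True; no jump. Stack: []
LOAD_CONST → push 12. Stack: [12]
LOAD_FAST y → push 34. Stack: [12, 34]
BINARY_OP + → 12 + 34 = 46. Stack: [46]
LOAD_FAST c → push 27. Stack: [46, 27]
LOAD_CONST → push 11. Stack: [46, 27, 11]
BINARY_OP & → 27 & 11 = 11. Stack: [46, 11]
BINARY_OP * → 46 * 11 = 506. Stack: [506]
STORE_FAST q → q=506. Stack: []
LOAD_FAST_LOAD_FAST c,b → push 27,23. Stack: [27, 23]
BINARY_OP - → 27 - 23 = 4. Stack: [4]
LOAD_FAST y → push 34. Stack: [4, 34]
BINARY_OP + → 4 + 34 = 38. Stack: [38]
STORE_FAST v → v=38. Stack: []
LOAD_FAST v → push 38. Stack: [38]
RETURN_VALUE → return 38.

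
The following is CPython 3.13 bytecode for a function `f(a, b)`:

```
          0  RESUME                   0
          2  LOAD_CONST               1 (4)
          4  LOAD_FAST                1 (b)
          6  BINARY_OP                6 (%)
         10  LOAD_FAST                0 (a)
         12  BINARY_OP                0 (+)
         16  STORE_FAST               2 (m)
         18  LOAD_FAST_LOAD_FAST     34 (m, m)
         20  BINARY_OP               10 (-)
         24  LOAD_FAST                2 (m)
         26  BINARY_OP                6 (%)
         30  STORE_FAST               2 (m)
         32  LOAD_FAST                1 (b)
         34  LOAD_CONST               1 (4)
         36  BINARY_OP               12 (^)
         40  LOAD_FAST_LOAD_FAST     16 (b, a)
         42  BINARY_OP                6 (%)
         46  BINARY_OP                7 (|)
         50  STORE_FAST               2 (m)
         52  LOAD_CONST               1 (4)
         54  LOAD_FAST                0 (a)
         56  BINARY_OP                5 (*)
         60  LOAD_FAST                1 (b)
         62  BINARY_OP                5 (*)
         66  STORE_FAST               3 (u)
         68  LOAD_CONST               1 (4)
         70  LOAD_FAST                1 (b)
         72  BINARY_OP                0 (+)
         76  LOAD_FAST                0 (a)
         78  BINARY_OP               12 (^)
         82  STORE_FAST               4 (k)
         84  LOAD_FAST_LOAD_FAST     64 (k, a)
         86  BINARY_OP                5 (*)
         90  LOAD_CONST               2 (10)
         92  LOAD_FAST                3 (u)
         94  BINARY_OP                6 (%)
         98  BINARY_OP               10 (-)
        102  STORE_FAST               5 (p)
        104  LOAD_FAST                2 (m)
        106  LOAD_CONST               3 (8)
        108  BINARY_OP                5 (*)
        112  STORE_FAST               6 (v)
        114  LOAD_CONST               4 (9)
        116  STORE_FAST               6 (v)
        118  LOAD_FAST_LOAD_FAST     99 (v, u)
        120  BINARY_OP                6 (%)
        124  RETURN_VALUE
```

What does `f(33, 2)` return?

LOAD_CONST → push 4. Stack: [4]
LOAD_FAST b → push 2. Stack: [4, 2]
BINARY_OP % → 4 % 2 = 0. Stack: [0]
LOAD_FAST a → push 33. Stack: [0, 33]
BINARY_OP + → 0 + 33 = 33. Stack: [33]
STORE_FAST m → m=33. Stack: []
LOAD_FAST_LOAD_FAST m,m → push 33,33. Stack: [33, 33]
BINARY_OP - → 33 - 33 = 0. Stack: [0]
LOAD_FAST m → push 33. Stack: [0, 33]
BINARY_OP % → 0 % 33 = 0. Stack: [0]
STORE_FAST m → m=0. Stack: []
LOAD_FAST b → push 2. Stack: [2]
LOAD_CONST → push 4. Stack: [2, 4]
BINARY_OP ^ → 2 ^ 4 = 6. Stack: [6]
LOAD_FAST_LOAD_FAST b,a → push 2,33. Stack: [6, 2, 33]
BINARY_OP % → 2 % 33 = 2. Stack: [6, 2]
BINARY_OP | → 6 | 2 = 6. Stack: [6]
STORE_FAST m → m=6. Stack: []
LOAD_CONST → push 4. Stack: [4]
LOAD_FAST a → push 33. Stack: [4, 33]
BINARY_OP * → 4 * 33 = 132. Stack: [132]
LOAD_FAST b → push 2. Stack: [132, 2]
BINARY_OP * → 132 * 2 = 264. Stack: [264]
STORE_FAST u → u=264. Stack: []
LOAD_CONST → push 4. Stack: [4]
LOAD_FAST b → push 2. Stack: [4, 2]
BINARY_OP + → 4 + 2 = 6. Stack: [6]
LOAD_FAST a → push 33. Stack: [6, 33]
BINARY_OP ^ → 6 ^ 33 = 39. Stack: [39]
STORE_FAST k → k=39. Stack: []
LOAD_FAST_LOAD_FAST k,a → push 39,33. Stack: [39, 33]
BINARY_OP * → 39 * 33 = 1287. Stack: [1287]
LOAD_CONST → push 10. Stack: [1287, 10]
LOAD_FAST u → push 264. Stack: [1287, 10, 264]
BINARY_OP % → 10 % 264 = 10. Stack: [1287, 10]
BINARY_OP - → 1287 - 10 = 1277. Stack: [1277]
STORE_FAST p → p=1277. Stack: []
LOAD_FAST m → push 6. Stack: [6]
LOAD_CONST → push 8. Stack: [6, 8]
BINARY_OP * → 6 * 8 = 48. Stack: [48]
STORE_FAST v → v=48. Stack: []
LOAD_CONST → push 9. Stack: [9]
STORE_FAST v → v=9. Stack: []
LOAD_FAST_LOAD_FAST v,u → push 9,264. Stack: [9, 264]
BINARY_OP % → 9 % 264 = 9. Stack: [9]
RETURN_VALUE → return 9.

9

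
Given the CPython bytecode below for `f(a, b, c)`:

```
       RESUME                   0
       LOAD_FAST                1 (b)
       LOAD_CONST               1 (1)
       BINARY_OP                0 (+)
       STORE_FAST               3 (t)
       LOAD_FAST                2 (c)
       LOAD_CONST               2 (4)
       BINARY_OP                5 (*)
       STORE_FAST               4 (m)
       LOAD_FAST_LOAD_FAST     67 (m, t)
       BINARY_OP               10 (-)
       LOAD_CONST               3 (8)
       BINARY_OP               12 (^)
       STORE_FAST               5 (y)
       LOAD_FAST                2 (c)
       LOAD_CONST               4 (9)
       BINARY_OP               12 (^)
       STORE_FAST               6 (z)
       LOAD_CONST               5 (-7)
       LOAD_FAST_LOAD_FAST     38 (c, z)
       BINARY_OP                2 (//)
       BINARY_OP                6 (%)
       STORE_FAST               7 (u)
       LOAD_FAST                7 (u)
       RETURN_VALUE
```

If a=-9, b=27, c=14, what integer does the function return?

1

LOAD_FAST b → push 27. Stack: [27]
LOAD_CONST → push 1. Stack: [27, 1]
BINARY_OP + → 27 + 1 = 28. Stack: [28]
STORE_FAST t → t=28. Stack: []
LOAD_FAST c → push 14. Stack: [14]
LOAD_CONST → push 4. Stack: [14, 4]
BINARY_OP * → 14 * 4 = 56. Stack: [56]
STORE_FAST m → m=56. Stack: []
LOAD_FAST_LOAD_FAST m,t → push 56,28. Stack: [56, 28]
BINARY_OP - → 56 - 28 = 28. Stack: [28]
LOAD_CONST → push 8. Stack: [28, 8]
BINARY_OP ^ → 28 ^ 8 = 20. Stack: [20]
STORE_FAST y → y=20. Stack: []
LOAD_FAST c → push 14. Stack: [14]
LOAD_CONST → push 9. Stack: [14, 9]
BINARY_OP ^ → 14 ^ 9 = 7. Stack: [7]
STORE_FAST z → z=7. Stack: []
LOAD_CONST → push -7. Stack: [-7]
LOAD_FAST_LOAD_FAST c,z → push 14,7. Stack: [-7, 14, 7]
BINARY_OP // → 14 // 7 = 2. Stack: [-7, 2]
BINARY_OP % → -7 % 2 = 1. Stack: [1]
STORE_FAST u → u=1. Stack: []
LOAD_FAST u → push 1. Stack: [1]
RETURN_VALUE → return 1.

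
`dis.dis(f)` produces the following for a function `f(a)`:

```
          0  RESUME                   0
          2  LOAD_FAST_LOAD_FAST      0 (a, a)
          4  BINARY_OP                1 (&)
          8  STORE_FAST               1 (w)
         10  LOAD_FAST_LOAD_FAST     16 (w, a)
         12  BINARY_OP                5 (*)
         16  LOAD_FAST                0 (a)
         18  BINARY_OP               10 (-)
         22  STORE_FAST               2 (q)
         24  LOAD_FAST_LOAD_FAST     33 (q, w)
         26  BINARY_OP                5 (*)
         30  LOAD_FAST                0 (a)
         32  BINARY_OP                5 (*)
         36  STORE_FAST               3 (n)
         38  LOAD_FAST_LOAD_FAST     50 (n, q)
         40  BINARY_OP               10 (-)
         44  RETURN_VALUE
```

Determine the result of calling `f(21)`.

LOAD_FAST_LOAD_FAST a,a → push 21,21. Stack: [21, 21]
BINARY_OP & → 21 & 21 = 21. Stack: [21]
STORE_FAST w → w=21. Stack: []
LOAD_FAST_LOAD_FAST w,a → push 21,21. Stack: [21, 21]
BINARY_OP * → 21 * 21 = 441. Stack: [441]
LOAD_FAST a → push 21. Stack: [441, 21]
BINARY_OP - → 441 - 21 = 420. Stack: [420]
STORE_FAST q → q=420. Stack: []
LOAD_FAST_LOAD_FAST q,w → push 420,21. Stack: [420, 21]
BINARY_OP * → 420 * 21 = 8820. Stack: [8820]
LOAD_FAST a → push 21. Stack: [8820, 21]
BINARY_OP * → 8820 * 21 = 185220. Stack: [185220]
STORE_FAST n → n=185220. Stack: []
LOAD_FAST_LOAD_FAST n,q → push 185220,420. Stack: [185220, 420]
BINARY_OP - → 185220 - 420 = 184800. Stack: [184800]
RETURN_VALUE → return 184800.

184800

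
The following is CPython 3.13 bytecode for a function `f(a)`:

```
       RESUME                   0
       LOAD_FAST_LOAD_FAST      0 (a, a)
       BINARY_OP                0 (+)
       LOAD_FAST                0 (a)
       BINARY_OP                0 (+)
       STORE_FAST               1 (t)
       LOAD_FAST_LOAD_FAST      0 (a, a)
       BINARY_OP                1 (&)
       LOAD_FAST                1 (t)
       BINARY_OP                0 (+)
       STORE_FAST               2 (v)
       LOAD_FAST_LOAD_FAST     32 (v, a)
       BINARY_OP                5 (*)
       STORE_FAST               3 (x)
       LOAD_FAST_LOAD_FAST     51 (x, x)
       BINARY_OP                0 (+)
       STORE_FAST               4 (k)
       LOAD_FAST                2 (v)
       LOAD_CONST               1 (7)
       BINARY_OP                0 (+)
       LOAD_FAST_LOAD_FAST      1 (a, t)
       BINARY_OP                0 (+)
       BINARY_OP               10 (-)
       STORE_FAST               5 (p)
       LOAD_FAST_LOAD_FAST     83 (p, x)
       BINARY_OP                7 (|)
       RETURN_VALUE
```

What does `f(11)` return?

LOAD_FAST_LOAD_FAST a,a → push 11,11. Stack: [11, 11]
BINARY_OP + → 11 + 11 = 22. Stack: [22]
LOAD_FAST a → push 11. Stack: [22, 11]
BINARY_OP + → 22 + 11 = 33. Stack: [33]
STORE_FAST t → t=33. Stack: []
LOAD_FAST_LOAD_FAST a,a → push 11,11. Stack: [11, 11]
BINARY_OP & → 11 & 11 = 11. Stack: [11]
LOAD_FAST t → push 33. Stack: [11, 33]
BINARY_OP + → 11 + 33 = 44. Stack: [44]
STORE_FAST v → v=44. Stack: []
LOAD_FAST_LOAD_FAST v,a → push 44,11. Stack: [44, 11]
BINARY_OP * → 44 * 11 = 484. Stack: [484]
STORE_FAST x → x=484. Stack: []
LOAD_FAST_LOAD_FAST x,x → push 484,484. Stack: [484, 484]
BINARY_OP + → 484 + 484 = 968. Stack: [968]
STORE_FAST k → k=968. Stack: []
LOAD_FAST v → push 44. Stack: [44]
LOAD_CONST → push 7. Stack: [44, 7]
BINARY_OP + → 44 + 7 = 51. Stack: [51]
LOAD_FAST_LOAD_FAST a,t → push 11,33. Stack: [51, 11, 33]
BINARY_OP + → 11 + 33 = 44. Stack: [51, 44]
BINARY_OP - → 51 - 44 = 7. Stack: [7]
STORE_FAST p → p=7. Stack: []
LOAD_FAST_LOAD_FAST p,x → push 7,484. Stack: [7, 484]
BINARY_OP | → 7 | 484 = 487. Stack: [487]
RETURN_VALUE → return 487.

487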